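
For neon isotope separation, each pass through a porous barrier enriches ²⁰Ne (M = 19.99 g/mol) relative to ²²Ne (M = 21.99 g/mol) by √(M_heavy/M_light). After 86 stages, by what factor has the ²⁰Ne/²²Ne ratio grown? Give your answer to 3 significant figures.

60.4

Each stage multiplies the ratio by α = √(21.99/19.99), so after 86 stages the overall factor is α^86 = (21.99/19.99)^(86/2).
= 1.10005^43 = 60.4.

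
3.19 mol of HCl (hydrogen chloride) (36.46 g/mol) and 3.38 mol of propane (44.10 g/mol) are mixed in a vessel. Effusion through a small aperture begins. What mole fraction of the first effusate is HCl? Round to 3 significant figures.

0.509

Each component's effusion rate ∝ (its partial pressure)·(1/√M) ∝ n_i/√M_i.
Mole fraction of HCl in the effusate = (n_HCl/√M_HCl) / (n_HCl/√M_HCl + n_C₃H₈/√M_C₃H₈)
= (3.19/√36.46) / (3.19/√36.46 + 3.38/√44.10) = 0.5283/(0.5283 + 0.5090) = 0.509.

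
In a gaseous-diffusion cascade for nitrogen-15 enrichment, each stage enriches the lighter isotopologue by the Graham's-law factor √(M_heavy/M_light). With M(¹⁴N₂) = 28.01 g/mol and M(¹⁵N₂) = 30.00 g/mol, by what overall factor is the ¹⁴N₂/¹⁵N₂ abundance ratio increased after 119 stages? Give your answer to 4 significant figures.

Overall factor = α^119 with α = √(30.00/28.01), i.e. (30.00/28.01)^(119/2).
= 1.07105^(119/2) = 59.37.

59.37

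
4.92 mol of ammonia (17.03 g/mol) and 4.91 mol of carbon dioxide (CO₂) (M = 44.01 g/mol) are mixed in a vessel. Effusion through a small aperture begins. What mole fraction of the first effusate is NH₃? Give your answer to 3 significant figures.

Effusion rate of each component ∝ n_i/√M_i (partial pressure × 1/√M).
x_NH₃(eff) = (n_NH₃/√M_NH₃) / (n_NH₃/√M_NH₃ + n_CO₂/√M_CO₂)
= (4.92/√17.03) / (4.92/√17.03 + 4.91/√44.01) = 1.192/(1.192 + 0.7401) = 0.617.

0.617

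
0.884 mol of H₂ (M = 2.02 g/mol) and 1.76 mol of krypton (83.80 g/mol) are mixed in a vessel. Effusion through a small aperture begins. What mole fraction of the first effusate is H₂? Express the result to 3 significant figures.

0.764

The effusion rate of species i is ∝ p_i/√M_i ∝ n_i/√M_i.
Mole fraction of H₂ in the effusate = (n_H₂/√M_H₂) / (n_H₂/√M_H₂ + n_Kr/√M_Kr)
= (0.884/√2.02) / (0.884/√2.02 + 1.76/√83.80) = 0.6220/(0.6220 + 0.1923) = 0.764.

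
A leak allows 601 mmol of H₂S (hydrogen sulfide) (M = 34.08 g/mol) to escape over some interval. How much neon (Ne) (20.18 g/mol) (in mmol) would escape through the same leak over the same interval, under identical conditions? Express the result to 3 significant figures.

From Graham's law, rate_Ne/rate_H₂S = √(M_H₂S/M_Ne) = √(34.08/20.18) = √1.689 = 1.300.
So the amount for Ne is 601 × 1.300 = 781 mmol.

781 mmol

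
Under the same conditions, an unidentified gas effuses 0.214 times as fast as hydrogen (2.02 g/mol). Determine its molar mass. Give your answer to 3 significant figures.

44.1 g/mol

From Graham's law, rate_X/rate_H₂ = √(M_H₂/M_X).
0.214 = √(2.02/M_X)
M_X = 2.02 / 0.214² = 2.02 / 0.04580 = 44.1 g/mol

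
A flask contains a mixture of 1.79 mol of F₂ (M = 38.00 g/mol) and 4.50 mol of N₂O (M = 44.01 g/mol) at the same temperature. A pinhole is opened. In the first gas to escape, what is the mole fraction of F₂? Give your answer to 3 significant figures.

0.300

Each component's effusion rate ∝ (its partial pressure)·(1/√M) ∝ n_i/√M_i.
So x_F₂ in the escaping gas = (n_F₂/√M_F₂) / Σ(n_i/√M_i)
= (1.79/√38.00) / (1.79/√38.00 + 4.50/√44.01) = 0.2904/(0.2904 + 0.6783) = 0.300.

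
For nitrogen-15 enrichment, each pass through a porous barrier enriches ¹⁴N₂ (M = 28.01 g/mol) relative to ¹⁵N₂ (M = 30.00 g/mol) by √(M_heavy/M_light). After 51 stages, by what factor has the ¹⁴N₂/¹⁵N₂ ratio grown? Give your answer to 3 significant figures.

The single-stage factor is √(M_heavy/M_light), so 51 stages give [√(30.00/28.01)]^51 = (30.00/28.01)^(51/2).
= 1.07105^(51/2) = 5.76.

5.76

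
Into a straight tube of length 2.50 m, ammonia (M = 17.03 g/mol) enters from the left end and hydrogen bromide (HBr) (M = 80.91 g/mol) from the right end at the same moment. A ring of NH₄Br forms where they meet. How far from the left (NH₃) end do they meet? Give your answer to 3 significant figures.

1.71 m

Graham's law gives d_NH₃/d_HBr = rate_NH₃/rate_HBr = √(M_HBr/M_NH₃) = √(80.91/17.03) = 2.180.
With d_NH₃ + d_HBr = 2.50 m, d_HBr = 2.50/(1 + 2.180) = 0.7862 m.
d_NH₃ = 2.50 − 0.7862 = 1.71 m.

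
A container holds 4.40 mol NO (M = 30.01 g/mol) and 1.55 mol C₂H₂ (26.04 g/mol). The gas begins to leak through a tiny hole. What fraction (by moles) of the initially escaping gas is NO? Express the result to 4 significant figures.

0.7256

Rate_i ∝ x_i/√M_i (Graham's law weighted by mole fraction), so the effusate composition follows n_i/√M_i.
Mole fraction of NO in the effusate = (n_NO/√M_NO) / (n_NO/√M_NO + n_C₂H₂/√M_C₂H₂)
= (4.40/√30.01) / (4.40/√30.01 + 1.55/√26.04) = 0.8032/(0.8032 + 0.3037) = 0.7256.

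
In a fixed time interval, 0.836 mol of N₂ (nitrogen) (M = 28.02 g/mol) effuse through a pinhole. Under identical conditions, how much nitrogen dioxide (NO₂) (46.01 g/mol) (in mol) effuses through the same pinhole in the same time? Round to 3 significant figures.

0.652 mol

Graham's law gives rate_NO₂/rate_N₂ = √(M_N₂/M_NO₂) = √(28.02/46.01) = √0.6090 = 0.7804.
So the amount for NO₂ is 0.836 × 0.7804 = 0.652 mol.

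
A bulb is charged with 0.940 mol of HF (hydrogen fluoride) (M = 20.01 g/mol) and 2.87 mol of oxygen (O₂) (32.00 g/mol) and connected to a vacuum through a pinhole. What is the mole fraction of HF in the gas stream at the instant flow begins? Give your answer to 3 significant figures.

Rate_i ∝ x_i/√M_i (Graham's law weighted by mole fraction), so the effusate composition follows n_i/√M_i.
Mole fraction of HF in the effusate = (n_HF/√M_HF) / (n_HF/√M_HF + n_O₂/√M_O₂)
= (0.940/√20.01) / (0.940/√20.01 + 2.87/√32.00) = 0.2101/(0.2101 + 0.5073) = 0.293.

0.293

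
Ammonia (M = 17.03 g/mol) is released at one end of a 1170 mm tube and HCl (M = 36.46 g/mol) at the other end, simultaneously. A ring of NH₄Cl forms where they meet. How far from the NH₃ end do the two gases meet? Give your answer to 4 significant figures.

The fronts meet when d_NH₃ + d_HCl = L with d_NH₃/d_HCl = √(M_HCl/M_NH₃) (Graham's law). Here √(M_HCl/M_NH₃) = √(36.46/17.03) = 1.463.
With d_NH₃ + d_HCl = 1170 mm, d_HCl = 1170/(1 + 1.463) = 475.0 mm.
d_NH₃ = 1170 − 475.0 = 695.0 mm.

695.0 mm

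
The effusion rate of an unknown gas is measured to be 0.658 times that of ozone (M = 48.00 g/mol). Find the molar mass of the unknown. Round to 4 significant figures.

110.9 g/mol

Since effusion rate ∝ 1/√M, rate_X/rate_O₃ = √(M_O₃/M_X).
0.658 = √(48.00/M_X)
M_X = 48.00 / 0.658² = 48.00 / 0.4330 = 110.9 g/mol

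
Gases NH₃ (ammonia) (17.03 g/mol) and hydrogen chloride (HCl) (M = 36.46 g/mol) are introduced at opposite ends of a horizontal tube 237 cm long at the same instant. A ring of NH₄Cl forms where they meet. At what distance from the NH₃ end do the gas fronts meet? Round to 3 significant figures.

141 cm

The fronts meet when d_NH₃ + d_HCl = L with d_NH₃/d_HCl = √(M_HCl/M_NH₃) (Graham's law). Here √(M_HCl/M_NH₃) = √(36.46/17.03) = 1.463.
With d_NH₃ + d_HCl = 237 cm, d_HCl = 237/(1 + 1.463) = 96.22 cm.
d_NH₃ = 237 − 96.22 = 141 cm.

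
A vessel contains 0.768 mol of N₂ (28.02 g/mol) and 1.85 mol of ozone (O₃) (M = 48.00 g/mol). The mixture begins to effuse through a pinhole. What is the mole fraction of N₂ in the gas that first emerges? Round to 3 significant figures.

Rate_i ∝ x_i/√M_i (Graham's law weighted by mole fraction), so the effusate composition follows n_i/√M_i.
So x_N₂ in the escaping gas = (n_N₂/√M_N₂) / Σ(n_i/√M_i)
= (0.768/√28.02) / (0.768/√28.02 + 1.85/√48.00) = 0.1451/(0.1451 + 0.2670) = 0.352.

0.352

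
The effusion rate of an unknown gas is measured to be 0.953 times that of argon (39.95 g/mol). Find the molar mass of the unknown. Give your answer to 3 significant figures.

Graham's law gives rate_X/rate_Ar = √(M_Ar/M_X).
0.953 = √(39.95/M_X)
M_X = 39.95 / 0.953² = 39.95 / 0.9082 = 44.0 g/mol

44.0 g/mol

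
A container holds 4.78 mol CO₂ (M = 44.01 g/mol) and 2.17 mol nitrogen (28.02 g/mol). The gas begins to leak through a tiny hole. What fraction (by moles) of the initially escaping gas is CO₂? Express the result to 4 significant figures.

Rate_i ∝ x_i/√M_i (Graham's law weighted by mole fraction), so the effusate composition follows n_i/√M_i.
x_CO₂(eff) = (n_CO₂/√M_CO₂) / (n_CO₂/√M_CO₂ + n_N₂/√M_N₂)
= (4.78/√44.01) / (4.78/√44.01 + 2.17/√28.02) = 0.7205/(0.7205 + 0.4099) = 0.6374.

0.6374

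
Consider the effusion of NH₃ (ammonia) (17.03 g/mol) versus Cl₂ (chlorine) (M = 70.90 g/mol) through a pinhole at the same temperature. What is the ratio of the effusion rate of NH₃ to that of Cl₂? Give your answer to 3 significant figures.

Graham's law gives rate_NH₃/rate_Cl₂ = √(M_Cl₂/M_NH₃) = √(70.90/17.03) = √4.163 = 2.04.

2.04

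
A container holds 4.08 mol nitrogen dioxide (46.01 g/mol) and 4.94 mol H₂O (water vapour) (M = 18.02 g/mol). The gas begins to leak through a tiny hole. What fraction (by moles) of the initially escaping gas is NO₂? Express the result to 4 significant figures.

0.3407

Each component's effusion rate ∝ (its partial pressure)·(1/√M) ∝ n_i/√M_i.
Mole fraction of NO₂ in the effusate = (n_NO₂/√M_NO₂) / (n_NO₂/√M_NO₂ + n_H₂O/√M_H₂O)
= (4.08/√46.01) / (4.08/√46.01 + 4.94/√18.02) = 0.6015/(0.6015 + 1.164) = 0.3407.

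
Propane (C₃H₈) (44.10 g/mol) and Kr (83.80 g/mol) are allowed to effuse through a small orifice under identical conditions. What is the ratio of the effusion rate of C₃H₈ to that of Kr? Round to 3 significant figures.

Using Graham's law: rate_C₃H₈/rate_Kr = √(M_Kr/M_C₃H₈) = √(83.80/44.10) = √1.900 = 1.38.

1.38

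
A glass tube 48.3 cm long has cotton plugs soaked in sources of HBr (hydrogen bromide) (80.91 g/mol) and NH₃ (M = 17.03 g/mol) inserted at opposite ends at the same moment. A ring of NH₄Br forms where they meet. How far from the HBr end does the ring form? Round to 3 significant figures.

Distances travelled in equal time are proportional to diffusion rates, so d_HBr/d_NH₃ = √(M_NH₃/M_HBr) = √(17.03/80.91) = 0.4588.
With d_HBr + d_NH₃ = 48.3 cm, d_NH₃ = 48.3/(1 + 0.4588) = 33.11 cm.
d_HBr = 48.3 − 33.11 = 15.2 cm.

15.2 cm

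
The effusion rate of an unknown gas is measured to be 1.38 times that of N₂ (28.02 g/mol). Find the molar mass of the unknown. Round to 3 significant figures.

Graham's law gives rate_X/rate_N₂ = √(M_N₂/M_X).
1.38 = √(28.02/M_X)
M_X = 28.02 / 1.38² = 28.02 / 1.904 = 14.7 g/mol

14.7 g/mol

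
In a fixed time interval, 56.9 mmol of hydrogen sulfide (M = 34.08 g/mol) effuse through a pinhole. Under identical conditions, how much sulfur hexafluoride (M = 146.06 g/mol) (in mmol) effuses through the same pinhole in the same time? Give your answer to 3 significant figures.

27.5 mmol

From Graham's law, rate_SF₆/rate_H₂S = √(M_H₂S/M_SF₆) = √(34.08/146.06) = √0.2333 = 0.4830.
So the amount for SF₆ is 56.9 × 0.4830 = 27.5 mmol.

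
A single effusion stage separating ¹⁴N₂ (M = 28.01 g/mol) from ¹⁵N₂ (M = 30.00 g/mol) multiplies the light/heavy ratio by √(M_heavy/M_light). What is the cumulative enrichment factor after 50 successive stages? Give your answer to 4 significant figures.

After 50 stages the ratio has grown by (√(30.00/28.01))^50 = (30.00/28.01)^(50/2).
= 1.07105^25 = 5.562.

5.562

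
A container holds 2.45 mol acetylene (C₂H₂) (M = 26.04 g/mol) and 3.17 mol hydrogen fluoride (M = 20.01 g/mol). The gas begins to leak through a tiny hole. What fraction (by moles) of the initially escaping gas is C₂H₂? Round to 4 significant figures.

0.4039

Each component's effusion rate ∝ (its partial pressure)·(1/√M) ∝ n_i/√M_i.
Mole fraction of C₂H₂ in the effusate = (n_C₂H₂/√M_C₂H₂) / (n_C₂H₂/√M_C₂H₂ + n_HF/√M_HF)
= (2.45/√26.04) / (2.45/√26.04 + 3.17/√20.01) = 0.4801/(0.4801 + 0.7087) = 0.4039.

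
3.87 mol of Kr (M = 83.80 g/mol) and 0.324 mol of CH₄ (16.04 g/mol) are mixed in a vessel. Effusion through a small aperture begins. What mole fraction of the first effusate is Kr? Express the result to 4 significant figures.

The effusion rate of species i is ∝ p_i/√M_i ∝ n_i/√M_i.
x_Kr(eff) = (n_Kr/√M_Kr) / (n_Kr/√M_Kr + n_CH₄/√M_CH₄)
= (3.87/√83.80) / (3.87/√83.80 + 0.324/√16.04) = 0.4228/(0.4228 + 0.08090) = 0.8394.

0.8394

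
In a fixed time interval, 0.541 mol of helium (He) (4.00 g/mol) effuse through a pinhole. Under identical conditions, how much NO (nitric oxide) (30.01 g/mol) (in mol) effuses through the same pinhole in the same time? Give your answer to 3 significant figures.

0.198 mol

From Graham's law, rate_NO/rate_He = √(M_He/M_NO) = √(4.00/30.01) = √0.1333 = 0.3651.
So the amount for NO is 0.541 × 0.3651 = 0.198 mol.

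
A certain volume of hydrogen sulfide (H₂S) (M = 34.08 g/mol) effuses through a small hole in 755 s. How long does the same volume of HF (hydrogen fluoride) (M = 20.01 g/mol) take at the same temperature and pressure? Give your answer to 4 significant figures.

Since effusion rate ∝ 1/√M, t_HF/t_H₂S = √(M_HF/M_H₂S) = √(20.01/34.08) = √0.5871 = 0.7663.
So the time for HF is 755 × 0.7663 = 578.5 s.

578.5 s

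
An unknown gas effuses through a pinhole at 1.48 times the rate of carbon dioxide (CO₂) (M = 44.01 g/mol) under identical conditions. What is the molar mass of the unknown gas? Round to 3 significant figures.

20.1 g/mol

Graham's law gives rate_X/rate_CO₂ = √(M_CO₂/M_X).
1.48 = √(44.01/M_X)
M_X = 44.01 / 1.48² = 44.01 / 2.190 = 20.1 g/mol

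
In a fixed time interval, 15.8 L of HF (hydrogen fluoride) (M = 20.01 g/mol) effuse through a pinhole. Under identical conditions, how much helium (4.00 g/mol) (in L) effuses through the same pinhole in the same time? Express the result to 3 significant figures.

From Graham's law, rate_He/rate_HF = √(M_HF/M_He) = √(20.01/4.00) = √5.003 = 2.237.
So the volume for He is 15.8 × 2.237 = 35.3 L.

35.3 L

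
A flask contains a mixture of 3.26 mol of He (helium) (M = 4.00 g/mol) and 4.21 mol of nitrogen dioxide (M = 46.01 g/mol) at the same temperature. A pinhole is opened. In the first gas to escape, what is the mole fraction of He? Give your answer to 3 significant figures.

0.724

The effusion rate of species i is ∝ p_i/√M_i ∝ n_i/√M_i.
x_He(eff) = (n_He/√M_He) / (n_He/√M_He + n_NO₂/√M_NO₂)
= (3.26/√4.00) / (3.26/√4.00 + 4.21/√46.01) = 1.630/(1.630 + 0.6207) = 0.724.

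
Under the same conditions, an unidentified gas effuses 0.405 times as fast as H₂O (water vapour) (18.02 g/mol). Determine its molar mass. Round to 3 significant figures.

By Graham's law, rate_X/rate_H₂O = √(M_H₂O/M_X).
0.405 = √(18.02/M_X)
M_X = 18.02 / 0.405² = 18.02 / 0.1640 = 110 g/mol

110 g/mol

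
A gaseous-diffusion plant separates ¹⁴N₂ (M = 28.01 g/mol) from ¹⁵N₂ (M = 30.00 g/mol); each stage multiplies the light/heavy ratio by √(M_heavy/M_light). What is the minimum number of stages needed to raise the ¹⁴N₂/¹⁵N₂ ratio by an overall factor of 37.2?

106

Single-stage factor α = √(30.00/28.01), so ln α = ½ ln(1.07105) = 0.03432.
Need α^N ≥ 37.2 ⇒ N ≥ ln(37.2) / ln α = 3.616 / 0.03432 = 105.38.
Rounding up, N = 106 stages.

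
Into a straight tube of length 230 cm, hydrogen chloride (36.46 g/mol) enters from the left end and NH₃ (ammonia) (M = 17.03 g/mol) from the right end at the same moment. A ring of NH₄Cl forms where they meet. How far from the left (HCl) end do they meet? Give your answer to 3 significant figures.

93.4 cm

Graham's law gives d_HCl/d_NH₃ = rate_HCl/rate_NH₃ = √(M_NH₃/M_HCl) = √(17.03/36.46) = 0.6834.
With d_HCl + d_NH₃ = 230 cm, d_NH₃ = 230/(1 + 0.6834) = 136.6 cm.
d_HCl = 230 − 136.6 = 93.4 cm.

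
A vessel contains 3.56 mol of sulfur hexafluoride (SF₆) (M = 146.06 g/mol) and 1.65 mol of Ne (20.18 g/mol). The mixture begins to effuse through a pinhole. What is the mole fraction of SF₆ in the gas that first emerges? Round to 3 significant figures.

0.445

Each component's effusion rate ∝ (its partial pressure)·(1/√M) ∝ n_i/√M_i.
So x_SF₆ in the escaping gas = (n_SF₆/√M_SF₆) / Σ(n_i/√M_i)
= (3.56/√146.06) / (3.56/√146.06 + 1.65/√20.18) = 0.2946/(0.2946 + 0.3673) = 0.445.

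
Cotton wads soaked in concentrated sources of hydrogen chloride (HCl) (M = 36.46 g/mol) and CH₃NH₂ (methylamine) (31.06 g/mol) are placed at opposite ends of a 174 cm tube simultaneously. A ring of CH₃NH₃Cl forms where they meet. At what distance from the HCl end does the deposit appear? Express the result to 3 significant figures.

The fronts meet when d_HCl + d_CH₃NH₂ = L with d_HCl/d_CH₃NH₂ = √(M_CH₃NH₂/M_HCl) (Graham's law). Here √(M_CH₃NH₂/M_HCl) = √(31.06/36.46) = 0.9230.
With d_HCl + d_CH₃NH₂ = 174 cm, d_CH₃NH₂ = 174/(1 + 0.9230) = 90.48 cm.
d_HCl = 174 − 90.48 = 83.5 cm.

83.5 cm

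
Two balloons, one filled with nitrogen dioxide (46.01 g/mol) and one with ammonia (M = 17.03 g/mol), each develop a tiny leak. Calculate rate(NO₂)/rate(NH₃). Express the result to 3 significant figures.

0.608

By Graham's law, rate_NO₂/rate_NH₃ = √(M_NH₃/M_NO₂) = √(17.03/46.01) = √0.3701 = 0.608.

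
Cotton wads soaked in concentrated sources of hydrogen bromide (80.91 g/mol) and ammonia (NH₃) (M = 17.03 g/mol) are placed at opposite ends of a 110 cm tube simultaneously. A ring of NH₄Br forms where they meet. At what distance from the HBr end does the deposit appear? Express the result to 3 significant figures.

34.6 cm

In equal time, each gas travels a distance ∝ its rate ∝ 1/√M, so d_HBr/d_NH₃ = √(M_NH₃/M_HBr) = √(17.03/80.91) = 0.4588.
With d_HBr + d_NH₃ = 110 cm, d_NH₃ = 110/(1 + 0.4588) = 75.41 cm.
d_HBr = 110 − 75.41 = 34.6 cm.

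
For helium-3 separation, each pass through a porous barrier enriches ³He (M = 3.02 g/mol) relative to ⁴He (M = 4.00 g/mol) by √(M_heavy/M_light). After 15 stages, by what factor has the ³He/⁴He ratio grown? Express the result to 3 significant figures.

Overall factor = α^15 with α = √(4.00/3.02), i.e. (4.00/3.02)^(15/2).
= 1.32450^(15/2) = 8.23.

8.23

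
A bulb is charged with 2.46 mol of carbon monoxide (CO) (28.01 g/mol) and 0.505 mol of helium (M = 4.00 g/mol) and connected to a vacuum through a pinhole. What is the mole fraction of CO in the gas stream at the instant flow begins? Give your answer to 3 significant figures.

0.648

Effusion rate of each component ∝ n_i/√M_i (partial pressure × 1/√M).
x_CO(eff) = (n_CO/√M_CO) / (n_CO/√M_CO + n_He/√M_He)
= (2.46/√28.01) / (2.46/√28.01 + 0.505/√4.00) = 0.4648/(0.4648 + 0.2525) = 0.648.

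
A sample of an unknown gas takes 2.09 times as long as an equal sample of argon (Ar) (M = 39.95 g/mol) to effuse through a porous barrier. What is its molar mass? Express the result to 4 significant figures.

174.5 g/mol

From Graham's law, t_X/t_Ar = √(M_X/M_Ar).
2.09 = √(M_X/39.95)
M_X = 39.95 × 2.09² = 39.95 × 4.368 = 174.5 g/mol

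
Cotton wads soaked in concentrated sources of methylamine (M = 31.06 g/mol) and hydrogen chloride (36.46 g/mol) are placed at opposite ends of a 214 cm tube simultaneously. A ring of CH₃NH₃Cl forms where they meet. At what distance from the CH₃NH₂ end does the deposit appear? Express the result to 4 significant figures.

Distances travelled in equal time are proportional to diffusion rates, so d_CH₃NH₂/d_HCl = √(M_HCl/M_CH₃NH₂) = √(36.46/31.06) = 1.083.
With d_CH₃NH₂ + d_HCl = 214 cm, d_HCl = 214/(1 + 1.083) = 102.7 cm.
d_CH₃NH₂ = 214 − 102.7 = 111.3 cm.

111.3 cm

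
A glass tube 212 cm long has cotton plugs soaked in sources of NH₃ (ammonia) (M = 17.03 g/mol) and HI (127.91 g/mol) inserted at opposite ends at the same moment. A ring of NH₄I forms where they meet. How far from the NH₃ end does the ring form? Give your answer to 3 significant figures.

Graham's law gives d_NH₃/d_HI = rate_NH₃/rate_HI = √(M_HI/M_NH₃) = √(127.91/17.03) = 2.741.
With d_NH₃ + d_HI = 212 cm, d_HI = 212/(1 + 2.741) = 56.68 cm.
d_NH₃ = 212 − 56.68 = 155 cm.

155 cm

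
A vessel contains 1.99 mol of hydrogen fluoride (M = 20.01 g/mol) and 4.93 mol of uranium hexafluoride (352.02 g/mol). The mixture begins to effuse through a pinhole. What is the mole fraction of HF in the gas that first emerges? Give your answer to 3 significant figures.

0.629

Effusion rate of each component ∝ n_i/√M_i (partial pressure × 1/√M).
So x_HF in the escaping gas = (n_HF/√M_HF) / Σ(n_i/√M_i)
= (1.99/√20.01) / (1.99/√20.01 + 4.93/√352.02) = 0.4449/(0.4449 + 0.2628) = 0.629.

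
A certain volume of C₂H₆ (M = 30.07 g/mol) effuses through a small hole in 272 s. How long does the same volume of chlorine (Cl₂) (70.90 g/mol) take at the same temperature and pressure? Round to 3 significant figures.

418 s

By Graham's law, t_Cl₂/t_C₂H₆ = √(M_Cl₂/M_C₂H₆) = √(70.90/30.07) = √2.358 = 1.536.
So the time for Cl₂ is 272 × 1.536 = 418 s.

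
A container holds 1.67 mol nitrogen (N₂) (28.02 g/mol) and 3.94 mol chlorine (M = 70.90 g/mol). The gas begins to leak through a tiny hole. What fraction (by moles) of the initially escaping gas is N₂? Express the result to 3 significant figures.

Effusion rate of each component ∝ n_i/√M_i (partial pressure × 1/√M).
So x_N₂ in the escaping gas = (n_N₂/√M_N₂) / Σ(n_i/√M_i)
= (1.67/√28.02) / (1.67/√28.02 + 3.94/√70.90) = 0.3155/(0.3155 + 0.4679) = 0.403.

0.403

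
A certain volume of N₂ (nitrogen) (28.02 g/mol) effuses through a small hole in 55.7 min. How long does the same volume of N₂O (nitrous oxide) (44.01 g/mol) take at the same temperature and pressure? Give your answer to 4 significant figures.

From Graham's law, t_N₂O/t_N₂ = √(M_N₂O/M_N₂) = √(44.01/28.02) = √1.571 = 1.253.
So the time for N₂O is 55.7 × 1.253 = 69.81 min.

69.81 min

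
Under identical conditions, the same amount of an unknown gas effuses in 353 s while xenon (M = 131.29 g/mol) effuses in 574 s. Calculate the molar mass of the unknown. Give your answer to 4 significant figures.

49.65 g/mol

By Graham's law, t_X/t_Xe = √(M_X/M_Xe).
353/574 = 0.6150 = √(M_X/131.29)
M_X = 131.29 × 0.6150² = 131.29 × 0.3782 = 49.65 g/mol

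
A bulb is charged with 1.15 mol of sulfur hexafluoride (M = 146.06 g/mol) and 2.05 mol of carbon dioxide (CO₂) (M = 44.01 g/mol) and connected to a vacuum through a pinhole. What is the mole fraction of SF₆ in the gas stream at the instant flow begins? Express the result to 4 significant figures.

The effusion rate of species i is ∝ p_i/√M_i ∝ n_i/√M_i.
x_SF₆(eff) = (n_SF₆/√M_SF₆) / (n_SF₆/√M_SF₆ + n_CO₂/√M_CO₂)
= (1.15/√146.06) / (1.15/√146.06 + 2.05/√44.01) = 0.09516/(0.09516 + 0.3090) = 0.2354.

0.2354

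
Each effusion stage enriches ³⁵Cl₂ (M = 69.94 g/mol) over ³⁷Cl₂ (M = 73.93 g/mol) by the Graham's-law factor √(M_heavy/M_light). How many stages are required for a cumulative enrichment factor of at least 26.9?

119

Per stage α = (73.93/69.94)^(1/2) = 1.05705^0.5, giving ln α = 0.02774.
Need α^N ≥ 26.9 ⇒ N ≥ ln(26.9) / ln α = 3.292 / 0.02774 = 118.68.
Rounding up, N = 119 stages.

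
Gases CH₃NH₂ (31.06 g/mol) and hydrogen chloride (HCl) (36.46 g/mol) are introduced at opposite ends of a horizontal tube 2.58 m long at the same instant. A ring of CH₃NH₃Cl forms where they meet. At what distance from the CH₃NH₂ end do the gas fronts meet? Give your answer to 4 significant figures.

Graham's law gives d_CH₃NH₂/d_HCl = rate_CH₃NH₂/rate_HCl = √(M_HCl/M_CH₃NH₂) = √(36.46/31.06) = 1.083.
With d_CH₃NH₂ + d_HCl = 2.58 m, d_HCl = 2.58/(1 + 1.083) = 1.238 m.
d_CH₃NH₂ = 2.58 − 1.238 = 1.342 m.

1.342 m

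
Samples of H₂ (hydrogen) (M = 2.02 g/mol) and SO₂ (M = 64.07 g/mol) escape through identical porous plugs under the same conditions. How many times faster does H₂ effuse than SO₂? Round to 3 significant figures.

Using Graham's law: rate_H₂/rate_SO₂ = √(M_SO₂/M_H₂) = √(64.07/2.02) = √31.72 = 5.63.

5.63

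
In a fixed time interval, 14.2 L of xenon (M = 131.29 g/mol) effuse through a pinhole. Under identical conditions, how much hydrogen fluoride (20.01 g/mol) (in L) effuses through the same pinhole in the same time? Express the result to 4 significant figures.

By Graham's law, rate_HF/rate_Xe = √(M_Xe/M_HF) = √(131.29/20.01) = √6.561 = 2.561.
So the volume for HF is 14.2 × 2.561 = 36.37 L.

36.37 L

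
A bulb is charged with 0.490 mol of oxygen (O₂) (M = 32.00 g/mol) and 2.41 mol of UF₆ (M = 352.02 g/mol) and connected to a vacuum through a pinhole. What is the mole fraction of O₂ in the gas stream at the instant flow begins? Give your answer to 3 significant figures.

Each component's effusion rate ∝ (its partial pressure)·(1/√M) ∝ n_i/√M_i.
Mole fraction of O₂ in the effusate = (n_O₂/√M_O₂) / (n_O₂/√M_O₂ + n_UF₆/√M_UF₆)
= (0.490/√32.00) / (0.490/√32.00 + 2.41/√352.02) = 0.08662/(0.08662 + 0.1284) = 0.403.

0.403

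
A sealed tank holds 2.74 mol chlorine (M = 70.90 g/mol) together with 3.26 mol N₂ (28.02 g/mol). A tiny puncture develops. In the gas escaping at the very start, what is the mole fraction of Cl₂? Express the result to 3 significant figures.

Each component's effusion rate ∝ (its partial pressure)·(1/√M) ∝ n_i/√M_i.
So x_Cl₂ in the escaping gas = (n_Cl₂/√M_Cl₂) / Σ(n_i/√M_i)
= (2.74/√70.90) / (2.74/√70.90 + 3.26/√28.02) = 0.3254/(0.3254 + 0.6159) = 0.346.

0.346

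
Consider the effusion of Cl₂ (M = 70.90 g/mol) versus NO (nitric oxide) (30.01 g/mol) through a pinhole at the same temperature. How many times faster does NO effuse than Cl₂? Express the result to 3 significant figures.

Graham's law gives rate_NO/rate_Cl₂ = √(M_Cl₂/M_NO) = √(70.90/30.01) = √2.363 = 1.54.

1.54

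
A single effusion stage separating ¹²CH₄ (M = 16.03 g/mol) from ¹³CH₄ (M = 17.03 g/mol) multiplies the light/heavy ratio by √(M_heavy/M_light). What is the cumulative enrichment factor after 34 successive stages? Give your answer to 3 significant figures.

Each stage multiplies the ratio by α = √(17.03/16.03), so after 34 stages the overall factor is α^34 = (17.03/16.03)^(34/2).
= 1.06238^17 = 2.80.

2.80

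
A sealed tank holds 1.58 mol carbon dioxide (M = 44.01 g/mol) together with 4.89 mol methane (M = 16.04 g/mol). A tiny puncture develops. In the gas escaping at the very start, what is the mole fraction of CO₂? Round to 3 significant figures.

Effusion rate of each component ∝ n_i/√M_i (partial pressure × 1/√M).
Mole fraction of CO₂ in the effusate = (n_CO₂/√M_CO₂) / (n_CO₂/√M_CO₂ + n_CH₄/√M_CH₄)
= (1.58/√44.01) / (1.58/√44.01 + 4.89/√16.04) = 0.2382/(0.2382 + 1.221) = 0.163.

0.163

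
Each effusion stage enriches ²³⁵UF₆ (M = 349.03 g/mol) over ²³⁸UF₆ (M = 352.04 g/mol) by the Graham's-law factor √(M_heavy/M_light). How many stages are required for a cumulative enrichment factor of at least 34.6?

With α = √(352.04/349.03) per stage, ln α = ½ ln(1.00862) = 0.004293.
Need α^N ≥ 34.6 ⇒ N ≥ ln(34.6) / ln α = 3.544 / 0.004293 = 825.41.
So at least 826 stages are needed.

826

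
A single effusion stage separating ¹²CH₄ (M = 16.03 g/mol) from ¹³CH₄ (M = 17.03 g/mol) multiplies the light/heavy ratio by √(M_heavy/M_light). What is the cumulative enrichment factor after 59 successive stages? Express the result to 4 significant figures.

Overall factor = α^59 with α = √(17.03/16.03), i.e. (17.03/16.03)^(59/2).
= 1.06238^(59/2) = 5.961.

5.961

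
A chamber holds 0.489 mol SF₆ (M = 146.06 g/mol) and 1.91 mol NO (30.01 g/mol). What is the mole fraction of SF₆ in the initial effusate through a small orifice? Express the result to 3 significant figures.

Rate_i ∝ x_i/√M_i (Graham's law weighted by mole fraction), so the effusate composition follows n_i/√M_i.
So x_SF₆ in the escaping gas = (n_SF₆/√M_SF₆) / Σ(n_i/√M_i)
= (0.489/√146.06) / (0.489/√146.06 + 1.91/√30.01) = 0.04046/(0.04046 + 0.3487) = 0.104.

0.104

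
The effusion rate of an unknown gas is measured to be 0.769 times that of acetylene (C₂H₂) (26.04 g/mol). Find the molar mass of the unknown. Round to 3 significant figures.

From Graham's law, rate_X/rate_C₂H₂ = √(M_C₂H₂/M_X).
0.769 = √(26.04/M_X)
M_X = 26.04 / 0.769² = 26.04 / 0.5914 = 44.0 g/mol

44.0 g/mol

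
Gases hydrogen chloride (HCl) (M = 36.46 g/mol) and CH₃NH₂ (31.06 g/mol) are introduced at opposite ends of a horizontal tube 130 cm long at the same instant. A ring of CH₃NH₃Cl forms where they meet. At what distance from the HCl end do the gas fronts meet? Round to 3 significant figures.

Distances travelled in equal time are proportional to diffusion rates, so d_HCl/d_CH₃NH₂ = √(M_CH₃NH₂/M_HCl) = √(31.06/36.46) = 0.9230.
With d_HCl + d_CH₃NH₂ = 130 cm, d_CH₃NH₂ = 130/(1 + 0.9230) = 67.60 cm.
d_HCl = 130 − 67.60 = 62.4 cm.

62.4 cm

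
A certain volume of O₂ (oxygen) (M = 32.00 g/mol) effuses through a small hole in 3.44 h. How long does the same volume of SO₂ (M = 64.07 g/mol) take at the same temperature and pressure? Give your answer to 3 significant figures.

By Graham's law, t_SO₂/t_O₂ = √(M_SO₂/M_O₂) = √(64.07/32.00) = √2.002 = 1.415.
So the time for SO₂ is 3.44 × 1.415 = 4.87 h.

4.87 h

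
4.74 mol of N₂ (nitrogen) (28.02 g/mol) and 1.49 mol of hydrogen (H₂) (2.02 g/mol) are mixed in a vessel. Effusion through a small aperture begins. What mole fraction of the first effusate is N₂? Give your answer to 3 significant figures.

The effusion rate of species i is ∝ p_i/√M_i ∝ n_i/√M_i.
So x_N₂ in the escaping gas = (n_N₂/√M_N₂) / Σ(n_i/√M_i)
= (4.74/√28.02) / (4.74/√28.02 + 1.49/√2.02) = 0.8955/(0.8955 + 1.048) = 0.461.

0.461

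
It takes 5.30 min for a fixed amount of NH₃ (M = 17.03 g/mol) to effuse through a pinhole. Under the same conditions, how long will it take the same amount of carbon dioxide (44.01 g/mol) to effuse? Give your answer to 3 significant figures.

By Graham's law, t_CO₂/t_NH₃ = √(M_CO₂/M_NH₃) = √(44.01/17.03) = √2.584 = 1.608.
So the time for CO₂ is 5.30 × 1.608 = 8.52 min.

8.52 min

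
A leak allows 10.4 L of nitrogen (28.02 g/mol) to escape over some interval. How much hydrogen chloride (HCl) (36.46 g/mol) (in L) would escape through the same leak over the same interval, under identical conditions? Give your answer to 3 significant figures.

Since effusion rate ∝ 1/√M, rate_HCl/rate_N₂ = √(M_N₂/M_HCl) = √(28.02/36.46) = √0.7685 = 0.8766.
So the volume for HCl is 10.4 × 0.8766 = 9.12 L.

9.12 L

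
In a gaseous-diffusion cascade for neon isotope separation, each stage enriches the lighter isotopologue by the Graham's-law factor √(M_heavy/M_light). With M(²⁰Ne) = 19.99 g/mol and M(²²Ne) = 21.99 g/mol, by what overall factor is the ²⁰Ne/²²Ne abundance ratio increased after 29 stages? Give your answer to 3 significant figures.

After 29 stages the ratio has grown by (√(21.99/19.99))^29 = (21.99/19.99)^(29/2).
= 1.10005^(29/2) = 3.99.

3.99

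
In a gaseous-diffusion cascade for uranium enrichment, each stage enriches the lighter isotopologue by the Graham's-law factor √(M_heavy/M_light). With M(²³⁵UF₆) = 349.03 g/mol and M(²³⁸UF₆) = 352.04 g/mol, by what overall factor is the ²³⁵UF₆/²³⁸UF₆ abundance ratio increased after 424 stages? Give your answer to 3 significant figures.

The single-stage factor is √(M_heavy/M_light), so 424 stages give [√(352.04/349.03)]^424 = (352.04/349.03)^(424/2).
= 1.00862^212 = 6.17.

6.17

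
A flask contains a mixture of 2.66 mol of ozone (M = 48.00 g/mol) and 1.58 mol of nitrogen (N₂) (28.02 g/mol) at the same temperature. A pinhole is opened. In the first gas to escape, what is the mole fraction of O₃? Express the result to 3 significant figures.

0.563

Rate_i ∝ x_i/√M_i (Graham's law weighted by mole fraction), so the effusate composition follows n_i/√M_i.
Mole fraction of O₃ in the effusate = (n_O₃/√M_O₃) / (n_O₃/√M_O₃ + n_N₂/√M_N₂)
= (2.66/√48.00) / (2.66/√48.00 + 1.58/√28.02) = 0.3839/(0.3839 + 0.2985) = 0.563.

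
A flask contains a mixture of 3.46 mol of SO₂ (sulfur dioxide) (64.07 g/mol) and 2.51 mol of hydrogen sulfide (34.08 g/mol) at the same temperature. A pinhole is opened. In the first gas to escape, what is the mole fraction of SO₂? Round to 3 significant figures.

0.501

Effusion rate of each component ∝ n_i/√M_i (partial pressure × 1/√M).
So x_SO₂ in the escaping gas = (n_SO₂/√M_SO₂) / Σ(n_i/√M_i)
= (3.46/√64.07) / (3.46/√64.07 + 2.51/√34.08) = 0.4323/(0.4323 + 0.4300) = 0.501.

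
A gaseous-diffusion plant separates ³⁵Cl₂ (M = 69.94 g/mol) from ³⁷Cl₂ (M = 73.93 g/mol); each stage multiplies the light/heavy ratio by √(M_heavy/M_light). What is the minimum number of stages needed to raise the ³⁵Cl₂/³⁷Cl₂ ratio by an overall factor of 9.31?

81

Single-stage factor α = √(73.93/69.94), so ln α = ½ ln(1.05705) = 0.02774.
Need α^N ≥ 9.31 ⇒ N ≥ ln(9.31) / ln α = 2.231 / 0.02774 = 80.43.
Rounding up, N = 81 stages.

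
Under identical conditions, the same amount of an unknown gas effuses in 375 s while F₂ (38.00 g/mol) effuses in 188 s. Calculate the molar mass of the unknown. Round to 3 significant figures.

By Graham's law, t_X/t_F₂ = √(M_X/M_F₂).
375/188 = 1.995 = √(M_X/38.00)
M_X = 38.00 × 1.995² = 38.00 × 3.979 = 151 g/mol

151 g/mol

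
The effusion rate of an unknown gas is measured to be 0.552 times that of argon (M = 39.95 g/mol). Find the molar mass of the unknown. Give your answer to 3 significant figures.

131 g/mol

Graham's law gives rate_X/rate_Ar = √(M_Ar/M_X).
0.552 = √(39.95/M_X)
M_X = 39.95 / 0.552² = 39.95 / 0.3047 = 131 g/mol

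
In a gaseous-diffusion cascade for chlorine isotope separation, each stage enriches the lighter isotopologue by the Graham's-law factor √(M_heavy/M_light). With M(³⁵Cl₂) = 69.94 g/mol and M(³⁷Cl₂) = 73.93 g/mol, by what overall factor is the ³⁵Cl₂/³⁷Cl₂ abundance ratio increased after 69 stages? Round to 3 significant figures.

6.78

After 69 stages the ratio has grown by (√(73.93/69.94))^69 = (73.93/69.94)^(69/2).
= 1.05705^(69/2) = 6.78.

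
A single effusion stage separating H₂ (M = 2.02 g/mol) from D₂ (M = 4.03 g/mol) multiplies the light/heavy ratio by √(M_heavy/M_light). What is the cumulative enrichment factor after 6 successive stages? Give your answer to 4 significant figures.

7.941

After 6 stages the ratio has grown by (√(4.03/2.02))^6 = (4.03/2.02)^(6/2).
= 1.99505^3 = 7.941.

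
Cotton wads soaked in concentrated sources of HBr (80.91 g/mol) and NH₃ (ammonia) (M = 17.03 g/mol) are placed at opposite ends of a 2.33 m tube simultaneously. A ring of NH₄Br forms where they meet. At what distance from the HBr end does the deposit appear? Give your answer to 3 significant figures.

0.733 m

The fronts meet when d_HBr + d_NH₃ = L with d_HBr/d_NH₃ = √(M_NH₃/M_HBr) (Graham's law). Here √(M_NH₃/M_HBr) = √(17.03/80.91) = 0.4588.
With d_HBr + d_NH₃ = 2.33 m, d_NH₃ = 2.33/(1 + 0.4588) = 1.597 m.
d_HBr = 2.33 − 1.597 = 0.733 m.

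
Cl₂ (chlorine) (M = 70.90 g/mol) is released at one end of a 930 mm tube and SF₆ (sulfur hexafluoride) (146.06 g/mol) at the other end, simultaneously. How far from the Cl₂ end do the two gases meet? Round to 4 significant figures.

548.1 mm

In equal time, each gas travels a distance ∝ its rate ∝ 1/√M, so d_Cl₂/d_SF₆ = √(M_SF₆/M_Cl₂) = √(146.06/70.90) = 1.435.
With d_Cl₂ + d_SF₆ = 930 mm, d_SF₆ = 930/(1 + 1.435) = 381.9 mm.
d_Cl₂ = 930 − 381.9 = 548.1 mm.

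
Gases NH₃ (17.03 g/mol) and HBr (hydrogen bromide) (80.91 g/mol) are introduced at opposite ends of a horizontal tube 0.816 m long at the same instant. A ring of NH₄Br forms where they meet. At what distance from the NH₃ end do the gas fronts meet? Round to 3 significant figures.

0.559 m

In equal time, each gas travels a distance ∝ its rate ∝ 1/√M, so d_NH₃/d_HBr = √(M_HBr/M_NH₃) = √(80.91/17.03) = 2.180.
With d_NH₃ + d_HBr = 0.816 m, d_HBr = 0.816/(1 + 2.180) = 0.2566 m.
d_NH₃ = 0.816 − 0.2566 = 0.559 m.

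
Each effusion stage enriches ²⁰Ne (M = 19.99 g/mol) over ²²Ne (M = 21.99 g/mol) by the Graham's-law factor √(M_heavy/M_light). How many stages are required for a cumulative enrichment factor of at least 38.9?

Single-stage factor α = √(21.99/19.99), so ln α = ½ ln(1.10005) = 0.04768.
Need α^N ≥ 38.9 ⇒ N ≥ ln(38.9) / ln α = 3.661 / 0.04768 = 76.79.
So at least 77 stages are needed.

77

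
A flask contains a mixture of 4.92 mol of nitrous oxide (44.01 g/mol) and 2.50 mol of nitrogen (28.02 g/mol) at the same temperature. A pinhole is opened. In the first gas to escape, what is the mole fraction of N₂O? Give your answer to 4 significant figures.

0.6109

The effusion rate of species i is ∝ p_i/√M_i ∝ n_i/√M_i.
x_N₂O(eff) = (n_N₂O/√M_N₂O) / (n_N₂O/√M_N₂O + n_N₂/√M_N₂)
= (4.92/√44.01) / (4.92/√44.01 + 2.50/√28.02) = 0.7416/(0.7416 + 0.4723) = 0.6109.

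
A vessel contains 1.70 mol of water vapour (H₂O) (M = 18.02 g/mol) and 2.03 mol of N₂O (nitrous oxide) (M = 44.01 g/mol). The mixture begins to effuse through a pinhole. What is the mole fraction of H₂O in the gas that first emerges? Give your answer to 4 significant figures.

The effusion rate of species i is ∝ p_i/√M_i ∝ n_i/√M_i.
So x_H₂O in the escaping gas = (n_H₂O/√M_H₂O) / Σ(n_i/√M_i)
= (1.70/√18.02) / (1.70/√18.02 + 2.03/√44.01) = 0.4005/(0.4005 + 0.3060) = 0.5669.

0.5669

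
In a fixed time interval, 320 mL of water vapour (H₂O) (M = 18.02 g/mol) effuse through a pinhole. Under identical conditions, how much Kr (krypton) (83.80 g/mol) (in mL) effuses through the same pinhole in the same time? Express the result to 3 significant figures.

148 mL

Using Graham's law: rate_Kr/rate_H₂O = √(M_H₂O/M_Kr) = √(18.02/83.80) = √0.2150 = 0.4637.
So the volume for Kr is 320 × 0.4637 = 148 mL.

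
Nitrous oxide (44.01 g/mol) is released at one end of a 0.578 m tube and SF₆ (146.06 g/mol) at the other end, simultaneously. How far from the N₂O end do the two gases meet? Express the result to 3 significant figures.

Distances travelled in equal time are proportional to diffusion rates, so d_N₂O/d_SF₆ = √(M_SF₆/M_N₂O) = √(146.06/44.01) = 1.822.
With d_N₂O + d_SF₆ = 0.578 m, d_SF₆ = 0.578/(1 + 1.822) = 0.2048 m.
d_N₂O = 0.578 − 0.2048 = 0.373 m.

0.373 m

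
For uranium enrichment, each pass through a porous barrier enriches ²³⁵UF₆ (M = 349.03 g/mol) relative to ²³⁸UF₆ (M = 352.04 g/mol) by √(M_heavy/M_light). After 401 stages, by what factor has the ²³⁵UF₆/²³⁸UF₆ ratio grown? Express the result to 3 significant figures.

After 401 stages the ratio has grown by (√(352.04/349.03))^401 = (352.04/349.03)^(401/2).
= 1.00862^(401/2) = 5.59.

5.59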